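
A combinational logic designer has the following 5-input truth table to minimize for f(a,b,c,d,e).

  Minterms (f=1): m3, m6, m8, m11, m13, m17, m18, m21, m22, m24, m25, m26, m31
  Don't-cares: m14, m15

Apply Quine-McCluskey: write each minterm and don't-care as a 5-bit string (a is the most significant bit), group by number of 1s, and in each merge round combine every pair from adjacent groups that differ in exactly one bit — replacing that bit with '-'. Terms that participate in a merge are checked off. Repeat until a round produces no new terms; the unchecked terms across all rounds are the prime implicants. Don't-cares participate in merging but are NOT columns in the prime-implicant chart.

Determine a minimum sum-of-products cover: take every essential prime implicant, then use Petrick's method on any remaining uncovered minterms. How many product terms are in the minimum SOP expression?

size-2^0 implicants → 00011(✓)  00110(✓)  01000(✓)  01011(✓)  01101(✓)  01110(✓)  01111(✓)  10001(✓)  10010(✓)  10101(✓)  10110(✓)  11000(✓)  11001(✓)  11010(✓)  11111(✓)
size-2^1 implicants → -0110  -1000  -1111  0-011  0-110  01-11  011-1  0111-  1-001  1-010  10-01  10-10  110-0  1100-
Unchecked terms (primes): -0110, -1000, -1111, 0-011, 0-110, 01-11, 011-1, 0111-, 1-001, 1-010, 10-01, 10-10, 110-0, 1100-
Minterm coverage:
  m3 ⊆ 0-011 [E]
  m6 ⊆ -0110,0-110
  m8 ⊆ -1000 [E]
  m11 ⊆ 0-011,01-11
  m13 ⊆ 011-1 [E]
  m17 ⊆ 1-001,10-01
  m18 ⊆ 1-010,10-10
  m21 ⊆ 10-01 [E]
  m22 ⊆ -0110,10-10
  m24 ⊆ -1000,110-0,1100-
  m25 ⊆ 1-001,1100-
  m26 ⊆ 1-010,110-0
  m31 ⊆ -1111 [E]
E = {-1000, -1111, 0-011, 011-1, 10-01}
Petrick residual → -0110, 1-001, 1-010
Cover = b'cde' + bc'd'e' + bcde + a'c'de + a'bce + ac'd'e + ac'de' + ab'd'e  |cover|=8

8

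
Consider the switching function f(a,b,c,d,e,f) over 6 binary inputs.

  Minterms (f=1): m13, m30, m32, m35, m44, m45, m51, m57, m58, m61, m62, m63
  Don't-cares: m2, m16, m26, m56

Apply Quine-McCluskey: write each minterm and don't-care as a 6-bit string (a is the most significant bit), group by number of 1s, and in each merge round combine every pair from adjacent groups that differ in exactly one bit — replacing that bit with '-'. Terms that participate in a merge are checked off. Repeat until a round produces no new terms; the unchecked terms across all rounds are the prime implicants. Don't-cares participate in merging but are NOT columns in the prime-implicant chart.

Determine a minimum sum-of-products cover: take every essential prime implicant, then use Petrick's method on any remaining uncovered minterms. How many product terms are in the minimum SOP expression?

[col 0] 000010, 001101*, 010000, 011010*, 011110*, 100000, 100011*, 101100*, 101101*, 110011*, 111000*, 111001*, 111010*, 111101*, 111110*, 111111*
[col 1] -01101, -11010*, -11110*, 011-10*, 1-0011, 1-1101, 10110-, 111-01, 111-10*, 1110-0, 11100-, 1111-1, 11111-
[col 2] -11-10
Prime implicants: -01101, -11-10, 000010, 010000, 1-0011, 1-1101, 100000, 10110-, 111-01, 1110-0, 11100-, 1111-1, 11111-
PI chart (minterm → PIs covering it):
  13 | -01101  (sole → essential)
  30 | -11-10  (sole → essential)
  32 | 100000  (sole → essential)
  35 | 1-0011  (sole → essential)
  44 | 10110-  (sole → essential)
  45 | -01101,1-1101,10110-
  51 | 1-0011  (sole → essential)
  57 | 111-01,11100-
  58 | -11-10,1110-0
  61 | 1-1101,111-01,1111-1
  62 | -11-10,11111-
  63 | 1111-1,11111-
Essential prime implicants: -01101, -11-10, 1-0011, 100000, 10110-
Petrick residual → 111-01, 1111-1
Minimum SOP uses 7 PIs: b'cde'f + bcef' + ac'd'ef + ab'c'd'e'f' + ab'cde' + abce'f + abcdf

7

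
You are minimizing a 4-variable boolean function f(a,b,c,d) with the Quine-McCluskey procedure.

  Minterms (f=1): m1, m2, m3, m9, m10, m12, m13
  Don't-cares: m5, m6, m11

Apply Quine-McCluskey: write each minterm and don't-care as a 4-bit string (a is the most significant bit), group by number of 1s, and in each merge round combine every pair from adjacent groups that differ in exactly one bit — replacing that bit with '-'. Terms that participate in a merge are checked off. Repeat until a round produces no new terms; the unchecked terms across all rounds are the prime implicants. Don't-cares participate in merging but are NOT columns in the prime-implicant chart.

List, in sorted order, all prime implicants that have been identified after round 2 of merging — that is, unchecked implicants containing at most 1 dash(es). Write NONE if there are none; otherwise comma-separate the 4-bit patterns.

Round 0: 0001✓ 0010✓ 0011✓ 0101✓ 0110✓ 1001✓ 1010✓ 1011✓ 1100✓ 1101✓
Round 1: -001✓ -010✓ -011✓ -101✓ 0-01✓ 0-10 00-1✓ 001-✓ 1-01✓ 10-1✓ 101-✓ 110-
Round 2: --01 -0-1 -01-
PIs = {--01, -0-1, -01-, 0-10, 110-}

0-10, 110-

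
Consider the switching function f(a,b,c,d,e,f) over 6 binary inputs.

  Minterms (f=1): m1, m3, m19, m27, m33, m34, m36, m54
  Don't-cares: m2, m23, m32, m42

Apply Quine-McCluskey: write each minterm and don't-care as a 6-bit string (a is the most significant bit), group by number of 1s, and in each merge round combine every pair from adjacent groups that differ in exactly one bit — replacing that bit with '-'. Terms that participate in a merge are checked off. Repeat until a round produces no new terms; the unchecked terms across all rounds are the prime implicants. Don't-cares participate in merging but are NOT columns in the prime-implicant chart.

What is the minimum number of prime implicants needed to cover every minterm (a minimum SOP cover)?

[col 0] 000001*, 000010*, 000011*, 010011*, 010111*, 011011*, 100000*, 100001*, 100010*, 100100*, 101010*, 110110
[col 1] -00001, -00010, 0-0011, 0000-1, 00001-, 01-011, 010-11, 10-010, 100-00, 1000-0, 10000-
Prime implicants: -00001, -00010, 0-0011, 0000-1, 00001-, 01-011, 010-11, 10-010, 100-00, 1000-0, 10000-, 110110
PI chart (minterm → PIs covering it):
  1 | -00001,0000-1
  3 | 0-0011,0000-1,00001-
  19 | 0-0011,01-011,010-11
  27 | 01-011  (sole → essential)
  33 | -00001,10000-
  34 | -00010,10-010,1000-0
  36 | 100-00  (sole → essential)
  54 | 110110  (sole → essential)
Essential prime implicants: 01-011, 100-00, 110110
Petrick residual → -00001, -00010, 0-0011
Minimum SOP uses 6 PIs: b'c'd'e'f + b'c'd'ef' + a'c'd'ef + a'bd'ef + ab'c'e'f' + abc'def'

6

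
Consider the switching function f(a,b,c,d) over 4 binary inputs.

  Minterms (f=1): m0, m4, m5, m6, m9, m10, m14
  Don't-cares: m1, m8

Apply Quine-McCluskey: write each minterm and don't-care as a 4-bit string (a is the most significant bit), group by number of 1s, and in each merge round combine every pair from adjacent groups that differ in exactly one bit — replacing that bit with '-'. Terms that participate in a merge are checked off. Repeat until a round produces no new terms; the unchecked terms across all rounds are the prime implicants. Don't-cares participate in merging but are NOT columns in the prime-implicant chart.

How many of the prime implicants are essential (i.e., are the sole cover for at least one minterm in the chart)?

2

Round 0: 0000✓ 0001✓ 0100✓ 0101✓ 0110✓ 1000✓ 1001✓ 1010✓ 1110✓
Round 1: -000✓ -001✓ -110 0-00✓ 0-01✓ 000-✓ 01-0 010-✓ 1-10 10-0 100-✓
Round 2: -00- 0-0-
PIs = {-00-, -110, 0-0-, 01-0, 1-10, 10-0}
Coverage chart:
  m0: -00-,0-0-
  m4: 0-0-,01-0
  m5: 0-0- ←essential
  m6: -110,01-0
  m9: -00- ←essential
  m10: 1-10,10-0
  m14: -110,1-10
Essential: -00-, 0-0-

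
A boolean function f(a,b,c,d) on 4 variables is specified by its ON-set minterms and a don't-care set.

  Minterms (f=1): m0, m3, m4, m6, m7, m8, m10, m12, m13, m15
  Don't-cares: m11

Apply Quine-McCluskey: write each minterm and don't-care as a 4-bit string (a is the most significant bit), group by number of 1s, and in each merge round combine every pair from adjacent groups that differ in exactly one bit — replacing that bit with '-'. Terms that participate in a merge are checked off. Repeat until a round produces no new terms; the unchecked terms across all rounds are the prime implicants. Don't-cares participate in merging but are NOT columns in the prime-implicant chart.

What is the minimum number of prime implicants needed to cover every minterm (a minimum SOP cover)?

[col 0] 0000*, 0011*, 0100*, 0110*, 0111*, 1000*, 1010*, 1011*, 1100*, 1101*, 1111*
[col 1] -000*, -011*, -100*, -111*, 0-00*, 0-11*, 01-0, 011-, 1-00*, 1-11*, 10-0, 101-, 11-1, 110-
[col 2] --00, --11
Prime implicants: --00, --11, 01-0, 011-, 10-0, 101-, 11-1, 110-
PI chart (minterm → PIs covering it):
  0 | --00  (sole → essential)
  3 | --11  (sole → essential)
  4 | --00,01-0
  6 | 01-0,011-
  7 | --11,011-
  8 | --00,10-0
  10 | 10-0,101-
  12 | --00,110-
  13 | 11-1,110-
  15 | --11,11-1
Essential prime implicants: --00, --11
Petrick residual → 01-0, 10-0, 11-1
Minimum SOP uses 5 PIs: c'd' + cd + a'bd' + ab'd' + abd

5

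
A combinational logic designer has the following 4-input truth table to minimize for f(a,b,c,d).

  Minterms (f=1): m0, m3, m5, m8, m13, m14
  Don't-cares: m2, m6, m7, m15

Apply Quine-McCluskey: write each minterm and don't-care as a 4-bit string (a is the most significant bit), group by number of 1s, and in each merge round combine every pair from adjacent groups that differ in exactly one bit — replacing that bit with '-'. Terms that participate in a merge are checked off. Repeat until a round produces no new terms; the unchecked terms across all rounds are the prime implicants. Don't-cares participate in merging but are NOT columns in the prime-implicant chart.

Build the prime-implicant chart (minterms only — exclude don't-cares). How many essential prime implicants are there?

4

[col 0] 0000*, 0010*, 0011*, 0101*, 0110*, 0111*, 1000*, 1101*, 1110*, 1111*
[col 1] -000, -101*, -110*, -111*, 0-10*, 0-11*, 00-0, 001-*, 01-1*, 011-*, 11-1*, 111-*
[col 2] -1-1, -11-, 0-1-
Prime implicants: -000, -1-1, -11-, 0-1-, 00-0
PI chart (minterm → PIs covering it):
  0 | -000,00-0
  3 | 0-1-  (sole → essential)
  5 | -1-1  (sole → essential)
  8 | -000  (sole → essential)
  13 | -1-1  (sole → essential)
  14 | -11-  (sole → essential)
Essential prime implicants: -000, -1-1, -11-, 0-1-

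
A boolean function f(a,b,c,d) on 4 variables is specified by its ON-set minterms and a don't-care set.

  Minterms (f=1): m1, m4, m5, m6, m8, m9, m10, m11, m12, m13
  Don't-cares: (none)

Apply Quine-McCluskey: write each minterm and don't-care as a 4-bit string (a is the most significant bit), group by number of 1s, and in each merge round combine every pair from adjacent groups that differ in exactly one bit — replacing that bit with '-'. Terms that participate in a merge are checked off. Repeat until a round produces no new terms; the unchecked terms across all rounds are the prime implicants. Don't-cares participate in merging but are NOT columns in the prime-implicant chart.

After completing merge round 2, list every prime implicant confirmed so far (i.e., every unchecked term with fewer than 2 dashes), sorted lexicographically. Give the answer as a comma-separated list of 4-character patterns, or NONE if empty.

01-0

[col 0] 0001*, 0100*, 0101*, 0110*, 1000*, 1001*, 1010*, 1011*, 1100*, 1101*
[col 1] -001*, -100*, -101*, 0-01*, 01-0, 010-*, 1-00*, 1-01*, 10-0*, 10-1*, 100-*, 101-*, 110-*
[col 2] --01, -10-, 1-0-, 10--
Prime implicants: --01, -10-, 01-0, 1-0-, 10--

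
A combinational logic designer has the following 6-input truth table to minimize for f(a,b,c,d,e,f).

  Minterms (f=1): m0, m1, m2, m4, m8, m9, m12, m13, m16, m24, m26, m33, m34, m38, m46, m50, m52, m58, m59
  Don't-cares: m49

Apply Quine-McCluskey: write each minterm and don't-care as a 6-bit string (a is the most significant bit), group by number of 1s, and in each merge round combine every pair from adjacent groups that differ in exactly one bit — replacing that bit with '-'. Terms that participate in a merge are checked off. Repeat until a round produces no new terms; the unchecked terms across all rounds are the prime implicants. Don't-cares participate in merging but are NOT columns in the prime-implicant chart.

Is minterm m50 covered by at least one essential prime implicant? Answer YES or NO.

NO

Round 0: 000000✓ 000001✓ 000010✓ 000100✓ 001000✓ 001001✓ 001100✓ 001101✓ 010000✓ 011000✓ 011010✓ 100001✓ 100010✓ 100110✓ 101110✓ 110001✓ 110010✓ 110100 111010✓ 111011✓
Round 1: -00001 -00010 -11010 0-0000✓ 0-1000✓ 00-000✓ 00-001✓ 00-100✓ 000-00✓ 0000-0 00000-✓ 001-00✓ 001-01✓ 00100-✓ 00110-✓ 01-000✓ 0110-0 1-0001 1-0010 10-110 100-10 11-010 11101-
Round 2: 0--000 00--00 00-00- 001-0-
PIs = {-00001, -00010, -11010, 0--000, 00--00, 00-00-, 0000-0, 001-0-, 0110-0, 1-0001, 1-0010, 10-110, 100-10, 11-010, 110100, 11101-}
Coverage chart:
  m0: 0--000,00--00,00-00-,0000-0
  m1: -00001,00-00-
  m2: -00010,0000-0
  m4: 00--00 ←essential
  m8: 0--000,00--00,00-00-,001-0-
  m9: 00-00-,001-0-
  m12: 00--00,001-0-
  m13: 001-0- ←essential
  m16: 0--000 ←essential
  m24: 0--000,0110-0
  m26: -11010,0110-0
  m33: -00001,1-0001
  m34: -00010,1-0010,100-10
  m38: 10-110,100-10
  m46: 10-110 ←essential
  m50: 1-0010,11-010
  m52: 110100 ←essential
  m58: -11010,11-010,11101-
  m59: 11101- ←essential
Essential: 0--000, 00--00, 001-0-, 10-110, 110100, 11101-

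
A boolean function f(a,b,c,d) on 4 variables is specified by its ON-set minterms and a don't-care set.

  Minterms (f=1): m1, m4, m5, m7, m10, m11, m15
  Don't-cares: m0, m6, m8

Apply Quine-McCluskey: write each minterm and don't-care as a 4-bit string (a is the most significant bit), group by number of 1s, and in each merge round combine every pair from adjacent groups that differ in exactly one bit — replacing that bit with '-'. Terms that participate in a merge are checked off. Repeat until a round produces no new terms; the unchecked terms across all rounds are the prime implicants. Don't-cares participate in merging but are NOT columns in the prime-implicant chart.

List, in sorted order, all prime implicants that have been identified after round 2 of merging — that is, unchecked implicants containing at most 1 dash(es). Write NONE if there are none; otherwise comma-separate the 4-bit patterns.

-000, -111, 1-11, 10-0, 101-

[col 0] 0000*, 0001*, 0100*, 0101*, 0110*, 0111*, 1000*, 1010*, 1011*, 1111*
[col 1] -000, -111, 0-00*, 0-01*, 000-*, 01-0*, 01-1*, 010-*, 011-*, 1-11, 10-0, 101-
[col 2] 0-0-, 01--
Prime implicants: -000, -111, 0-0-, 01--, 1-11, 10-0, 101-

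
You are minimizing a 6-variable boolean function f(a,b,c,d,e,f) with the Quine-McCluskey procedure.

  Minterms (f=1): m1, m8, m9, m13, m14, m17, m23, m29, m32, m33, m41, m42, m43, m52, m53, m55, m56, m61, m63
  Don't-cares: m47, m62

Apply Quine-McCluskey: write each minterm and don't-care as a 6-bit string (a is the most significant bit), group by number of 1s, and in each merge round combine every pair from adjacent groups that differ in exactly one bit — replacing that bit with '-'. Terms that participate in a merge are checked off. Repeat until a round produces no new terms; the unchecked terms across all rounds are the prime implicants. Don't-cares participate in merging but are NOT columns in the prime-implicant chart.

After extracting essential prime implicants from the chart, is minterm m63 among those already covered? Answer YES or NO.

NO

size-2^0 implicants → 000001(✓)  001000(✓)  001001(✓)  001101(✓)  001110  010001(✓)  010111(✓)  011101(✓)  100000(✓)  100001(✓)  101001(✓)  101010(✓)  101011(✓)  101111(✓)  110100(✓)  110101(✓)  110111(✓)  111000  111101(✓)  111110(✓)  111111(✓)
size-2^1 implicants → -00001(✓)  -01001(✓)  -10111  -11101  0-0001  0-1101  00-001(✓)  001-01  00100-  1-1111  10-001(✓)  10000-  101-11  1010-1  10101-  11-101(✓)  11-111(✓)  1101-1(✓)  11010-  1111-1(✓)  11111-
size-2^2 implicants → -0-001  11-1-1
Unchecked terms (primes): -0-001, -10111, -11101, 0-0001, 0-1101, 001-01, 00100-, 001110, 1-1111, 10000-, 101-11, 1010-1, 10101-, 11-1-1, 11010-, 111000, 11111-
Minterm coverage:
  m1 ⊆ -0-001,0-0001
  m8 ⊆ 00100- [E]
  m9 ⊆ -0-001,001-01,00100-
  m13 ⊆ 0-1101,001-01
  m14 ⊆ 001110 [E]
  m17 ⊆ 0-0001 [E]
  m23 ⊆ -10111 [E]
  m29 ⊆ -11101,0-1101
  m32 ⊆ 10000- [E]
  m33 ⊆ -0-001,10000-
  m41 ⊆ -0-001,1010-1
  m42 ⊆ 10101- [E]
  m43 ⊆ 101-11,1010-1,10101-
  m52 ⊆ 11010- [E]
  m53 ⊆ 11-1-1,11010-
  m55 ⊆ -10111,11-1-1
  m56 ⊆ 111000 [E]
  m61 ⊆ -11101,11-1-1
  m63 ⊆ 1-1111,11-1-1,11111-
E = {-10111, 0-0001, 00100-, 001110, 10000-, 10101-, 11010-, 111000}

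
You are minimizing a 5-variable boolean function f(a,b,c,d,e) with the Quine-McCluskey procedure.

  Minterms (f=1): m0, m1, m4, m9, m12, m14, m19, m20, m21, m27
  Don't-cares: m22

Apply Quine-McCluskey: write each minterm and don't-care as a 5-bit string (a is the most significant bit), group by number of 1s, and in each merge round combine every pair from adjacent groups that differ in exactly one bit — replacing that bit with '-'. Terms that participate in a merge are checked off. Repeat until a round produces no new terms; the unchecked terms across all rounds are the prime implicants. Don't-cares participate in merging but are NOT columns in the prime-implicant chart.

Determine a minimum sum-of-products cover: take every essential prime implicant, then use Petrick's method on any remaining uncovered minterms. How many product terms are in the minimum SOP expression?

[col 0] 00000*, 00001*, 00100*, 01001*, 01100*, 01110*, 10011*, 10100*, 10101*, 10110*, 11011*
[col 1] -0100, 0-001, 0-100, 00-00, 0000-, 011-0, 1-011, 101-0, 1010-
Prime implicants: -0100, 0-001, 0-100, 00-00, 0000-, 011-0, 1-011, 101-0, 1010-
PI chart (minterm → PIs covering it):
  0 | 00-00,0000-
  1 | 0-001,0000-
  4 | -0100,0-100,00-00
  9 | 0-001  (sole → essential)
  12 | 0-100,011-0
  14 | 011-0  (sole → essential)
  19 | 1-011  (sole → essential)
  20 | -0100,101-0,1010-
  21 | 1010-  (sole → essential)
  27 | 1-011  (sole → essential)
Essential prime implicants: 0-001, 011-0, 1-011, 1010-
Petrick residual → 00-00
Minimum SOP uses 5 PIs: a'c'd'e + a'b'd'e' + a'bce' + ac'de + ab'cd'

5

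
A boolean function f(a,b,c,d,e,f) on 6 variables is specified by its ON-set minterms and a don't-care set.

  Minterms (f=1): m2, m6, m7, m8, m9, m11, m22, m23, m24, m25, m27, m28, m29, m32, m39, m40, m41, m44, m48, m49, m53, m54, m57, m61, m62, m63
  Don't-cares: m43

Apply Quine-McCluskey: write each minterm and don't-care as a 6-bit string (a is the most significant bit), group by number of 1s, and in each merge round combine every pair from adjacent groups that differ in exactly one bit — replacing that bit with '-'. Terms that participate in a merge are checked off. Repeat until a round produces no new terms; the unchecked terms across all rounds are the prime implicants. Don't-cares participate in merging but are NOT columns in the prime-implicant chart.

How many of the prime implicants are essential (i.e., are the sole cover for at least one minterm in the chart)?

Round 0: 000010✓ 000110✓ 000111✓ 001000✓ 001001✓ 001011✓ 010110✓ 010111✓ 011000✓ 011001✓ 011011✓ 011100✓ 011101✓ 100000✓ 100111✓ 101000✓ 101001✓ 101011✓ 101100✓ 110000✓ 110001✓ 110101✓ 110110✓ 111001✓ 111101✓ 111110✓ 111111✓
Round 1: -00111 -01000✓ -01001✓ -01011✓ -10110 -11001✓ -11101✓ 0-0110✓ 0-0111✓ 0-1000✓ 0-1001✓ 0-1011✓ 000-10 00011-✓ 0010-1✓ 00100-✓ 01011-✓ 011-00✓ 011-01✓ 0110-1✓ 01100-✓ 01110-✓ 1-0000 1-1001✓ 10-000 101-00 1010-1✓ 10100-✓ 11-001✓ 11-101✓ 11-110 110-01✓ 11000- 111-01✓ 1111-1 11111-
Round 2: --1001 -010-1 -0100- -11-01 0-011- 0-10-1 0-100- 011-0- 11--01
PIs = {--1001, -00111, -010-1, -0100-, -10110, -11-01, 0-011-, 0-10-1, 0-100-, 000-10, 011-0-, 1-0000, 10-000, 101-00, 11--01, 11-110, 11000-, 1111-1, 11111-}
Coverage chart:
  m2: 000-10 ←essential
  m6: 0-011-,000-10
  m7: -00111,0-011-
  m8: -0100-,0-100-
  m9: --1001,-010-1,-0100-,0-10-1,0-100-
  m11: -010-1,0-10-1
  m22: -10110,0-011-
  m23: 0-011- ←essential
  m24: 0-100-,011-0-
  m25: --1001,-11-01,0-10-1,0-100-,011-0-
  m27: 0-10-1 ←essential
  m28: 011-0- ←essential
  m29: -11-01,011-0-
  m32: 1-0000,10-000
  m39: -00111 ←essential
  m40: -0100-,10-000,101-00
  m41: --1001,-010-1,-0100-
  m44: 101-00 ←essential
  m48: 1-0000,11000-
  m49: 11--01,11000-
  m53: 11--01 ←essential
  m54: -10110,11-110
  m57: --1001,-11-01,11--01
  m61: -11-01,11--01,1111-1
  m62: 11-110,11111-
  m63: 1111-1,11111-
Essential: -00111, 0-011-, 0-10-1, 000-10, 011-0-, 101-00, 11--01

7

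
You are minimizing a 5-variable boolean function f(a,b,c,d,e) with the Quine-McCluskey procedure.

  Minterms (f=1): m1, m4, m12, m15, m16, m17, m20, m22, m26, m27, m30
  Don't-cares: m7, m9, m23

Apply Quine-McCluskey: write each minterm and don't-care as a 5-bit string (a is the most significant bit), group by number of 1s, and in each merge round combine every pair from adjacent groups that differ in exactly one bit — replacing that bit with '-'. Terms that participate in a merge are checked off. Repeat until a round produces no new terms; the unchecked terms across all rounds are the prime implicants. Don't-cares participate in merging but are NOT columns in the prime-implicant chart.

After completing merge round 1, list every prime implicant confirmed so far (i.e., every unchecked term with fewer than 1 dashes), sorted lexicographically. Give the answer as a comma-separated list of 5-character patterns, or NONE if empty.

NONE

[col 0] 00001*, 00100*, 00111*, 01001*, 01100*, 01111*, 10000*, 10001*, 10100*, 10110*, 10111*, 11010*, 11011*, 11110*
[col 1] -0001, -0100, -0111, 0-001, 0-100, 0-111, 1-110, 10-00, 1000-, 101-0, 1011-, 11-10, 1101-
Prime implicants: -0001, -0100, -0111, 0-001, 0-100, 0-111, 1-110, 10-00, 1000-, 101-0, 1011-, 11-10, 1101-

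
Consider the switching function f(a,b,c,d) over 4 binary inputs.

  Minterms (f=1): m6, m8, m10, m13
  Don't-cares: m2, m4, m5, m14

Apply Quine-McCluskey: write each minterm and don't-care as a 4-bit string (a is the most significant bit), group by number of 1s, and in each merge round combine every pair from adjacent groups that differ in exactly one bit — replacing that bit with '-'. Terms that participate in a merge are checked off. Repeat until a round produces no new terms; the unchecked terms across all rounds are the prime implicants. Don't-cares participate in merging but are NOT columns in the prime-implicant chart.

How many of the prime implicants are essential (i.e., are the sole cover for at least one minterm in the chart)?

2

size-2^0 implicants → 0010(✓)  0100(✓)  0101(✓)  0110(✓)  1000(✓)  1010(✓)  1101(✓)  1110(✓)
size-2^1 implicants → -010(✓)  -101  -110(✓)  0-10(✓)  01-0  010-  1-10(✓)  10-0
size-2^2 implicants → --10
Unchecked terms (primes): --10, -101, 01-0, 010-, 10-0
Minterm coverage:
  m6 ⊆ --10,01-0
  m8 ⊆ 10-0 [E]
  m10 ⊆ --10,10-0
  m13 ⊆ -101 [E]
E = {-101, 10-0}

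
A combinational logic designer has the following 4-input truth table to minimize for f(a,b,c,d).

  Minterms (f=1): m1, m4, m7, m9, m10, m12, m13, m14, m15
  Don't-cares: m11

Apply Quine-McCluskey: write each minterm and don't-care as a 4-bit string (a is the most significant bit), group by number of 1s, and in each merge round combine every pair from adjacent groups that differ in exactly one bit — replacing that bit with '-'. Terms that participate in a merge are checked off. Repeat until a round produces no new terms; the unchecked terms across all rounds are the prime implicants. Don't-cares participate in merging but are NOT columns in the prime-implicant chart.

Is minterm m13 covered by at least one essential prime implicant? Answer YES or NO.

[col 0] 0001*, 0100*, 0111*, 1001*, 1010*, 1011*, 1100*, 1101*, 1110*, 1111*
[col 1] -001, -100, -111, 1-01*, 1-10*, 1-11*, 10-1*, 101-*, 11-0*, 11-1*, 110-*, 111-*
[col 2] 1--1, 1-1-, 11--
Prime implicants: -001, -100, -111, 1--1, 1-1-, 11--
PI chart (minterm → PIs covering it):
  1 | -001  (sole → essential)
  4 | -100  (sole → essential)
  7 | -111  (sole → essential)
  9 | -001,1--1
  10 | 1-1-  (sole → essential)
  12 | -100,11--
  13 | 1--1,11--
  14 | 1-1-,11--
  15 | -111,1--1,1-1-,11--
Essential prime implicants: -001, -100, -111, 1-1-

NO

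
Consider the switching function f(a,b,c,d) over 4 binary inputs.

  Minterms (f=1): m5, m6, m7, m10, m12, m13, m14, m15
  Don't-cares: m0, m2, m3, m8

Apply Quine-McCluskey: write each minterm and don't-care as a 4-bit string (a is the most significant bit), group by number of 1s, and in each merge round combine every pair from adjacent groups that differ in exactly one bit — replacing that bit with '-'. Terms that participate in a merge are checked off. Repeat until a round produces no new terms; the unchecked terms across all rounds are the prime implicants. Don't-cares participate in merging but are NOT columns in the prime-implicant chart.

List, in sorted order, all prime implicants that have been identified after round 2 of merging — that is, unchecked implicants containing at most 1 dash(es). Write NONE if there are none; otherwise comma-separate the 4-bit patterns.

NONE

size-2^0 implicants → 0000(✓)  0010(✓)  0011(✓)  0101(✓)  0110(✓)  0111(✓)  1000(✓)  1010(✓)  1100(✓)  1101(✓)  1110(✓)  1111(✓)
size-2^1 implicants → -000(✓)  -010(✓)  -101(✓)  -110(✓)  -111(✓)  0-10(✓)  0-11(✓)  00-0(✓)  001-(✓)  01-1(✓)  011-(✓)  1-00(✓)  1-10(✓)  10-0(✓)  11-0(✓)  11-1(✓)  110-(✓)  111-(✓)
size-2^2 implicants → --10  -0-0  -1-1  -11-  0-1-  1--0  11--
Unchecked terms (primes): --10, -0-0, -1-1, -11-, 0-1-, 1--0, 11--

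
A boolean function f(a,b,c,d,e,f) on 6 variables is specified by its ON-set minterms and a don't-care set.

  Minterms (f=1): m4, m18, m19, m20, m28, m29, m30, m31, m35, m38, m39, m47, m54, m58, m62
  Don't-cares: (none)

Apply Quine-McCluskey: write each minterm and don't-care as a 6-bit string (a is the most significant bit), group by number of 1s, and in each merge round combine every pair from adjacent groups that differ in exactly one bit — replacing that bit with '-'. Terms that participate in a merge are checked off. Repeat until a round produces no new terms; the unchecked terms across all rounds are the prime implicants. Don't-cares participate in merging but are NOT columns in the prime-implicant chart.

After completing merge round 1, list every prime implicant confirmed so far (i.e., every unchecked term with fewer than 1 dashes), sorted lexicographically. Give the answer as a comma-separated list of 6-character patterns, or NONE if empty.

NONE

size-2^0 implicants → 000100(✓)  010010(✓)  010011(✓)  010100(✓)  011100(✓)  011101(✓)  011110(✓)  011111(✓)  100011(✓)  100110(✓)  100111(✓)  101111(✓)  110110(✓)  111010(✓)  111110(✓)
size-2^1 implicants → -11110  0-0100  01-100  01001-  0111-0(✓)  0111-1(✓)  01110-(✓)  01111-(✓)  1-0110  10-111  100-11  10011-  11-110  111-10
size-2^2 implicants → 0111--
Unchecked terms (primes): -11110, 0-0100, 01-100, 01001-, 0111--, 1-0110, 10-111, 100-11, 10011-, 11-110, 111-10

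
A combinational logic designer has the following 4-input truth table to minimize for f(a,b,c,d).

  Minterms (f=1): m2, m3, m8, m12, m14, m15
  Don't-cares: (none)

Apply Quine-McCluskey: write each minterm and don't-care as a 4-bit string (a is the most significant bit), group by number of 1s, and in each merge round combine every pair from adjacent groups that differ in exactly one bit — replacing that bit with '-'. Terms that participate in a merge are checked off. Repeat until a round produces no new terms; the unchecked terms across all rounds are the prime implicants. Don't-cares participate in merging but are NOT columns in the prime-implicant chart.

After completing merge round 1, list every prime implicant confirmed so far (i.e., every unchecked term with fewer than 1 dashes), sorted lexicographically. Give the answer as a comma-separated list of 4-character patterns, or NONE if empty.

Round 0: 0010✓ 0011✓ 1000✓ 1100✓ 1110✓ 1111✓
Round 1: 001- 1-00 11-0 111-
PIs = {001-, 1-00, 11-0, 111-}

NONE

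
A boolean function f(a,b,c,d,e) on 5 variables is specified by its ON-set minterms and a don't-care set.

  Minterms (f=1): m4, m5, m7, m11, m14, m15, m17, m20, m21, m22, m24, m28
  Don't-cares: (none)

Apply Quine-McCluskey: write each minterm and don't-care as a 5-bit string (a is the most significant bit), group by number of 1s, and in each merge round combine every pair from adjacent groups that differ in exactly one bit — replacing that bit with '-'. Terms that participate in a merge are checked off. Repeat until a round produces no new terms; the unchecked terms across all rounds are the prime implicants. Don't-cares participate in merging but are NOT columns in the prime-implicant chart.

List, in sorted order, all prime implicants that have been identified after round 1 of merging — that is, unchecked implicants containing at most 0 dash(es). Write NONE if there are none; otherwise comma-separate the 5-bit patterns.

[col 0] 00100*, 00101*, 00111*, 01011*, 01110*, 01111*, 10001*, 10100*, 10101*, 10110*, 11000*, 11100*
[col 1] -0100*, -0101*, 0-111, 001-1, 0010-*, 01-11, 0111-, 1-100, 10-01, 101-0, 1010-*, 11-00
[col 2] -010-
Prime implicants: -010-, 0-111, 001-1, 01-11, 0111-, 1-100, 10-01, 101-0, 11-00

NONE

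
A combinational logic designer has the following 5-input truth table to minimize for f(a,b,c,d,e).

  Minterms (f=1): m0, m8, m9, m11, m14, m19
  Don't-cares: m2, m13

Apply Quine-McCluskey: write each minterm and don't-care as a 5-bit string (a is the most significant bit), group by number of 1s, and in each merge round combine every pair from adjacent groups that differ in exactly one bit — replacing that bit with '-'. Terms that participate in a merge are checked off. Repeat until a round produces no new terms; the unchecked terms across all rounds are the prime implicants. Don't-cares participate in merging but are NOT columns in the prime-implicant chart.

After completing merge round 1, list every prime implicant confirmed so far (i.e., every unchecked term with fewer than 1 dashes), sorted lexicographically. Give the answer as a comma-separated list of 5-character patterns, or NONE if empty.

Round 0: 00000✓ 00010✓ 01000✓ 01001✓ 01011✓ 01101✓ 01110 10011
Round 1: 0-000 000-0 01-01 010-1 0100-
PIs = {0-000, 000-0, 01-01, 010-1, 0100-, 01110, 10011}

01110, 10011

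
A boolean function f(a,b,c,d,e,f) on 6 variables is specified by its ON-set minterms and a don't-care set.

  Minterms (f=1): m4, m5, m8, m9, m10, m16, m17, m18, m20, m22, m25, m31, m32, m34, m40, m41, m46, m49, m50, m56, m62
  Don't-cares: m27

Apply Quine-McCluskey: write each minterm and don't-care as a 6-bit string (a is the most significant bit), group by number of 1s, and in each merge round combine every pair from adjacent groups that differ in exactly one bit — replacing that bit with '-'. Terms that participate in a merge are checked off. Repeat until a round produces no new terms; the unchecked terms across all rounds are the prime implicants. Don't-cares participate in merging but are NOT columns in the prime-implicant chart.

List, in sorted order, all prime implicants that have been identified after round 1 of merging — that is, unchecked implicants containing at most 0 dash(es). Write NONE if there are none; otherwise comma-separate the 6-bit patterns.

NONE

Round 0: 000100✓ 000101✓ 001000✓ 001001✓ 001010✓ 010000✓ 010001✓ 010010✓ 010100✓ 010110✓ 011001✓ 011011✓ 011111✓ 100000✓ 100010✓ 101000✓ 101001✓ 101110✓ 110001✓ 110010✓ 111000✓ 111110✓
Round 1: -01000✓ -01001✓ -10001 -10010 0-0100 0-1001 00010- 0010-0 00100-✓ 01-001 010-00✓ 010-10✓ 0100-0✓ 01000- 0101-0✓ 011-11 0110-1 1-0010 1-1000 1-1110 10-000 1000-0 10100-✓
Round 2: -0100- 010--0
PIs = {-0100-, -10001, -10010, 0-0100, 0-1001, 00010-, 0010-0, 01-001, 010--0, 01000-, 011-11, 0110-1, 1-0010, 1-1000, 1-1110, 10-000, 1000-0}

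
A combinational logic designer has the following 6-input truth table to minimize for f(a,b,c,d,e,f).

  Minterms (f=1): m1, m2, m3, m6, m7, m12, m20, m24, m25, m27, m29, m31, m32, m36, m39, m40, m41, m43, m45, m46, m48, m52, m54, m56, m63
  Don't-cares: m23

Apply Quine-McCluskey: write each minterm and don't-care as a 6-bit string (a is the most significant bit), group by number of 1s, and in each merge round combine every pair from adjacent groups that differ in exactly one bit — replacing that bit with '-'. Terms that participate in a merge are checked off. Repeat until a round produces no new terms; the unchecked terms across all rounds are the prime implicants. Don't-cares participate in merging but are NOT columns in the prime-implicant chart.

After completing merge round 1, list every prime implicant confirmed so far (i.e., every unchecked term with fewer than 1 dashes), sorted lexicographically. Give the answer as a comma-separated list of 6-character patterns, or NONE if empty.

001100, 101110

[col 0] 000001*, 000010*, 000011*, 000110*, 000111*, 001100, 010100*, 010111*, 011000*, 011001*, 011011*, 011101*, 011111*, 100000*, 100100*, 100111*, 101000*, 101001*, 101011*, 101101*, 101110, 110000*, 110100*, 110110*, 111000*, 111111*
[col 1] -00111, -10100, -11000, -11111, 0-0111, 000-10*, 000-11*, 0000-1, 00001-*, 00011-*, 01-111, 011-01*, 011-11*, 0110-1*, 01100-, 0111-1*, 1-0000*, 1-0100*, 1-1000*, 10-000*, 100-00*, 101-01, 1010-1, 10100-, 11-000*, 110-00*, 1101-0
[col 2] 000-1-, 011--1, 1--000, 1-0-00
Prime implicants: -00111, -10100, -11000, -11111, 0-0111, 000-1-, 0000-1, 001100, 01-111, 011--1, 01100-, 1--000, 1-0-00, 101-01, 1010-1, 10100-, 101110, 1101-0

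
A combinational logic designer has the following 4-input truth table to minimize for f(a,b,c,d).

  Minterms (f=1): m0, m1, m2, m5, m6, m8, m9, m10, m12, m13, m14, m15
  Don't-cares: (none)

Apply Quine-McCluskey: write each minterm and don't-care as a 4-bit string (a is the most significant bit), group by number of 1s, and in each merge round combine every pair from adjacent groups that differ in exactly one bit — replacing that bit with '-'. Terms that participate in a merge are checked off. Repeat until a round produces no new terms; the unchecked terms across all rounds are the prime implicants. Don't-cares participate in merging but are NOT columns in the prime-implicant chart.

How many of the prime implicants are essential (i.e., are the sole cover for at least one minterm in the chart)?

Round 0: 0000✓ 0001✓ 0010✓ 0101✓ 0110✓ 1000✓ 1001✓ 1010✓ 1100✓ 1101✓ 1110✓ 1111✓
Round 1: -000✓ -001✓ -010✓ -101✓ -110✓ 0-01✓ 0-10✓ 00-0✓ 000-✓ 1-00✓ 1-01✓ 1-10✓ 10-0✓ 100-✓ 11-0✓ 11-1✓ 110-✓ 111-✓
Round 2: --01 --10 -0-0 -00- 1--0 1-0- 11--
PIs = {--01, --10, -0-0, -00-, 1--0, 1-0-, 11--}
Coverage chart:
  m0: -0-0,-00-
  m1: --01,-00-
  m2: --10,-0-0
  m5: --01 ←essential
  m6: --10 ←essential
  m8: -0-0,-00-,1--0,1-0-
  m9: --01,-00-,1-0-
  m10: --10,-0-0,1--0
  m12: 1--0,1-0-,11--
  m13: --01,1-0-,11--
  m14: --10,1--0,11--
  m15: 11-- ←essential
Essential: --01, --10, 11--

3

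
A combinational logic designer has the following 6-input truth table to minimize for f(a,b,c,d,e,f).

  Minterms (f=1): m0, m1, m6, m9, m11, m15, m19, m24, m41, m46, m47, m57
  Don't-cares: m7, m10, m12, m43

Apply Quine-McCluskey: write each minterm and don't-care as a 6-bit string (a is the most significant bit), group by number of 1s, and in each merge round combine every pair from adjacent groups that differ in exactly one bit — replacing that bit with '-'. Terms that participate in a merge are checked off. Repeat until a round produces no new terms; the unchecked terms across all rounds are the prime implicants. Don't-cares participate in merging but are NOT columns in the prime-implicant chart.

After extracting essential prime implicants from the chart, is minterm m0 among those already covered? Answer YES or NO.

Round 0: 000000✓ 000001✓ 000110✓ 000111✓ 001001✓ 001010✓ 001011✓ 001100 001111✓ 010011 011000 101001✓ 101011✓ 101110✓ 101111✓ 111001✓
Round 1: -01001✓ -01011✓ -01111✓ 00-001 00-111 00000- 00011- 001-11✓ 0010-1✓ 00101- 1-1001 101-11✓ 1010-1✓ 10111-
Round 2: -01-11 -010-1
PIs = {-01-11, -010-1, 00-001, 00-111, 00000-, 00011-, 00101-, 001100, 010011, 011000, 1-1001, 10111-}
Coverage chart:
  m0: 00000- ←essential
  m1: 00-001,00000-
  m6: 00011- ←essential
  m9: -010-1,00-001
  m11: -01-11,-010-1,00101-
  m15: -01-11,00-111
  m19: 010011 ←essential
  m24: 011000 ←essential
  m41: -010-1,1-1001
  m46: 10111- ←essential
  m47: -01-11,10111-
  m57: 1-1001 ←essential
Essential: 00000-, 00011-, 010011, 011000, 1-1001, 10111-

YES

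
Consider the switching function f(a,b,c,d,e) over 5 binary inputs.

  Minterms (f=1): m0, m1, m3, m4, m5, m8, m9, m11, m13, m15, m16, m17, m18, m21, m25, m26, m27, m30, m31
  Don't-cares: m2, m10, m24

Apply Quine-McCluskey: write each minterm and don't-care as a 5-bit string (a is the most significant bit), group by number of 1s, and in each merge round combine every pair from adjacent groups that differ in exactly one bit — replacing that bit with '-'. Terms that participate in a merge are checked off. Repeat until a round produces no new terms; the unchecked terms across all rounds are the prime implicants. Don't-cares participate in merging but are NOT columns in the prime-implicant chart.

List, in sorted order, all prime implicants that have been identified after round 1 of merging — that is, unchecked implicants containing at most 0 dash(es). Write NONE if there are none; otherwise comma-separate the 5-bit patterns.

[col 0] 00000*, 00001*, 00010*, 00011*, 00100*, 00101*, 01000*, 01001*, 01010*, 01011*, 01101*, 01111*, 10000*, 10001*, 10010*, 10101*, 11000*, 11001*, 11010*, 11011*, 11110*, 11111*
[col 1] -0000*, -0001*, -0010*, -0101*, -1000*, -1001*, -1010*, -1011*, -1111*, 0-000*, 0-001*, 0-010*, 0-011*, 0-101*, 00-00*, 00-01*, 000-0*, 000-1*, 0000-*, 0001-*, 0010-*, 01-01*, 01-11*, 010-0*, 010-1*, 0100-*, 0101-*, 011-1*, 1-000*, 1-001*, 1-010*, 10-01*, 100-0*, 1000-*, 11-10*, 11-11*, 110-0*, 110-1*, 1100-*, 1101-*, 1111-*
[col 2] --000*, --001*, --010*, -0-01, -00-0*, -000-*, -1-11, -10-0*, -10-1*, -100-*, -101-*, 0--01, 0-0-0*, 0-0-1*, 0-00-*, 0-01-*, 00-0-, 000--*, 01--1, 010--*, 1-0-0*, 1-00-*, 11-1-, 110--*
[col 3] --0-0, --00-, -10--, 0-0--
Prime implicants: --0-0, --00-, -0-01, -1-11, -10--, 0--01, 0-0--, 00-0-, 01--1, 11-1-

NONE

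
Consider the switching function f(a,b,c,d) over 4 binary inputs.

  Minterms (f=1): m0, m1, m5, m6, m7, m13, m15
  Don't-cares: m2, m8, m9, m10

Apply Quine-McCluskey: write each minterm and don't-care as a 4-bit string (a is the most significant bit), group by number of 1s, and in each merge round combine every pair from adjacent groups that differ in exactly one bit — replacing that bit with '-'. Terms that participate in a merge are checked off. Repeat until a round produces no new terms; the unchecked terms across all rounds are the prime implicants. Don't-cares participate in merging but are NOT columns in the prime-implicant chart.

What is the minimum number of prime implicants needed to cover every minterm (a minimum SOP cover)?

size-2^0 implicants → 0000(✓)  0001(✓)  0010(✓)  0101(✓)  0110(✓)  0111(✓)  1000(✓)  1001(✓)  1010(✓)  1101(✓)  1111(✓)
size-2^1 implicants → -000(✓)  -001(✓)  -010(✓)  -101(✓)  -111(✓)  0-01(✓)  0-10  00-0(✓)  000-(✓)  01-1(✓)  011-  1-01(✓)  10-0(✓)  100-(✓)  11-1(✓)
size-2^2 implicants → --01  -0-0  -00-  -1-1
Unchecked terms (primes): --01, -0-0, -00-, -1-1, 0-10, 011-
Minterm coverage:
  m0 ⊆ -0-0,-00-
  m1 ⊆ --01,-00-
  m5 ⊆ --01,-1-1
  m6 ⊆ 0-10,011-
  m7 ⊆ -1-1,011-
  m13 ⊆ --01,-1-1
  m15 ⊆ -1-1 [E]
E = {-1-1}
Petrick residual → -00-, 0-10
Cover = b'c' + bd + a'cd'  |cover|=3

3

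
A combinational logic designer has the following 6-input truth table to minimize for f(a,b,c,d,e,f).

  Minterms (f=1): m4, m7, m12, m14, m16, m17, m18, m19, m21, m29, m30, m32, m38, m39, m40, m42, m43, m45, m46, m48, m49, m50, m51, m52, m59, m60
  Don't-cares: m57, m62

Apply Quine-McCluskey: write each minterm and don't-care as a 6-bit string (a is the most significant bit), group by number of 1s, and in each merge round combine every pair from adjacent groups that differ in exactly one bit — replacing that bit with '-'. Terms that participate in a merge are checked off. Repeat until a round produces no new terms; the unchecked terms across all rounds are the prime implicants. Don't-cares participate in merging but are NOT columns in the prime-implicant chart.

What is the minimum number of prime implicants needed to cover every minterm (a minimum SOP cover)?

11

Round 0: 000100✓ 000111✓ 001100✓ 001110✓ 010000✓ 010001✓ 010010✓ 010011✓ 010101✓ 011101✓ 011110✓ 100000✓ 100110✓ 100111✓ 101000✓ 101010✓ 101011✓ 101101 101110✓ 110000✓ 110001✓ 110010✓ 110011✓ 110100✓ 111001✓ 111011✓ 111100✓ 111110✓
Round 1: -00111 -01110✓ -10000✓ -10001✓ -10010✓ -10011✓ -11110✓ 0-1110✓ 00-100 0011-0 01-101 010-01 0100-0✓ 0100-1✓ 01000-✓ 01001-✓ 1-0000 1-1011 1-1110✓ 10-000 10-110 10011- 101-10 1010-0 10101- 11-001✓ 11-011✓ 11-100 110-00 1100-0✓ 1100-1✓ 11000-✓ 11001-✓ 1110-1✓ 1111-0
Round 2: --1110 -100-0✓ -100-1✓ -1000-✓ -1001-✓ 0100--✓ 11-0-1 1100--✓
Round 3: -100--
PIs = {--1110, -00111, -100--, 00-100, 0011-0, 01-101, 010-01, 1-0000, 1-1011, 10-000, 10-110, 10011-, 101-10, 1010-0, 10101-, 101101, 11-0-1, 11-100, 110-00, 1111-0}
Coverage chart:
  m4: 00-100 ←essential
  m7: -00111 ←essential
  m12: 00-100,0011-0
  m14: --1110,0011-0
  m16: -100-- ←essential
  m17: -100--,010-01
  m18: -100-- ←essential
  m19: -100-- ←essential
  m21: 01-101,010-01
  m29: 01-101 ←essential
  m30: --1110 ←essential
  m32: 1-0000,10-000
  m38: 10-110,10011-
  m39: -00111,10011-
  m40: 10-000,1010-0
  m42: 101-10,1010-0,10101-
  m43: 1-1011,10101-
  m45: 101101 ←essential
  m46: --1110,10-110,101-10
  m48: -100--,1-0000,110-00
  m49: -100--,11-0-1
  m50: -100-- ←essential
  m51: -100--,11-0-1
  m52: 11-100,110-00
  m59: 1-1011,11-0-1
  m60: 11-100,1111-0
Essential: --1110, -00111, -100--, 00-100, 01-101, 101101
Petrick residual → 1-0000, 1-1011, 10-110, 1010-0, 11-100
Min cover (11 terms): cdef' + b'c'def + bc'd' + a'b'de'f' + a'bde'f + ac'd'e'f' + acd'ef + ab'def' + ab'cd'f' + ab'cde'f + abde'f'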